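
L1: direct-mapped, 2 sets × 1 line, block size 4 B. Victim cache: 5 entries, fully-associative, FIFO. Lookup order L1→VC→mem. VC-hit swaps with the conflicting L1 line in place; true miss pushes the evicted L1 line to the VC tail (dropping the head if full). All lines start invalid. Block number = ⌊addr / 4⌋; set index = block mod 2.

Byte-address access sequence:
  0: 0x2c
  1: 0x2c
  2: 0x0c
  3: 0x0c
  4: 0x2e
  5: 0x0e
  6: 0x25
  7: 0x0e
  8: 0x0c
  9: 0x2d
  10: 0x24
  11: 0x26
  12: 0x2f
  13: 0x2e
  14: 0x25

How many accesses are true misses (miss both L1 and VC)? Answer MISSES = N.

MISSES = 3

  [0] addr=0x2c blk=11 s=1: MISS | VC []
  [1] addr=0x2c blk=11 s=1: L1-HIT | VC []
  [2] addr=0xc blk=3 s=1: MISS | VC [11]
  [3] addr=0xc blk=3 s=1: L1-HIT | VC [11]
  [4] addr=0x2e blk=11 s=1: VC-HIT | VC [3]
  [5] addr=0xe blk=3 s=1: VC-HIT | VC [11]
  [6] addr=0x25 blk=9 s=1: MISS | VC [11, 3]
  [7] addr=0xe blk=3 s=1: VC-HIT | VC [11, 9]
  [8] addr=0xc blk=3 s=1: L1-HIT | VC [11, 9]
  [9] addr=0x2d blk=11 s=1: VC-HIT | VC [3, 9]
  [10] addr=0x24 blk=9 s=1: VC-HIT | VC [3, 11]
  [11] addr=0x26 blk=9 s=1: L1-HIT | VC [3, 11]
  [12] addr=0x2f blk=11 s=1: VC-HIT | VC [3, 9]
  [13] addr=0x2e blk=11 s=1: L1-HIT | VC [3, 9]
  [14] addr=0x25 blk=9 s=1: VC-HIT | VC [3, 11]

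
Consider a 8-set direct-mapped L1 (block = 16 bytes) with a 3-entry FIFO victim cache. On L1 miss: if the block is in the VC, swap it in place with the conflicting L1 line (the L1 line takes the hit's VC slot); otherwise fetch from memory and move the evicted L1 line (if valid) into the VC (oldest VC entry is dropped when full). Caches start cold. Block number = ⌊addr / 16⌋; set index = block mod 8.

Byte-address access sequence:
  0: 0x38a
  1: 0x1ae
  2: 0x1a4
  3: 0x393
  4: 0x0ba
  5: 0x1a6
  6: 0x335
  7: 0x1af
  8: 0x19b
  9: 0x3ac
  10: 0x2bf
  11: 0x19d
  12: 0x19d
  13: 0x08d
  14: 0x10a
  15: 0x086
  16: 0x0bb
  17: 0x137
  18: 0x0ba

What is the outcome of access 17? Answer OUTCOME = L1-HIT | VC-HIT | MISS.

  [0] addr=0x38a blk=56 s=0: MISS | VC []
  [1] addr=0x1ae blk=26 s=2: MISS | VC []
  [2] addr=0x1a4 blk=26 s=2: L1-HIT | VC []
  [3] addr=0x393 blk=57 s=1: MISS | VC []
  [4] addr=0xba blk=11 s=3: MISS | VC []
  [5] addr=0x1a6 blk=26 s=2: L1-HIT | VC []
  [6] addr=0x335 blk=51 s=3: MISS | VC [11]
  [7] addr=0x1af blk=26 s=2: L1-HIT | VC [11]
  [8] addr=0x19b blk=25 s=1: MISS | VC [11, 57]
  [9] addr=0x3ac blk=58 s=2: MISS | VC [11, 57, 26]
  [10] addr=0x2bf blk=43 s=3: MISS | VC [57, 26, 51]
  [11] addr=0x19d blk=25 s=1: L1-HIT | VC [57, 26, 51]
  [12] addr=0x19d blk=25 s=1: L1-HIT | VC [57, 26, 51]
  [13] addr=0x8d blk=8 s=0: MISS | VC [26, 51, 56]
  [14] addr=0x10a blk=16 s=0: MISS | VC [51, 56, 8]
  [15] addr=0x86 blk=8 s=0: VC-HIT | VC [51, 56, 16]
  [16] addr=0xbb blk=11 s=3: MISS | VC [56, 16, 43]
  [17] addr=0x137 blk=19 s=3: MISS | VC [16, 43, 11]
  [18] addr=0xba blk=11 s=3: VC-HIT | VC [16, 43, 19]

OUTCOME = MISS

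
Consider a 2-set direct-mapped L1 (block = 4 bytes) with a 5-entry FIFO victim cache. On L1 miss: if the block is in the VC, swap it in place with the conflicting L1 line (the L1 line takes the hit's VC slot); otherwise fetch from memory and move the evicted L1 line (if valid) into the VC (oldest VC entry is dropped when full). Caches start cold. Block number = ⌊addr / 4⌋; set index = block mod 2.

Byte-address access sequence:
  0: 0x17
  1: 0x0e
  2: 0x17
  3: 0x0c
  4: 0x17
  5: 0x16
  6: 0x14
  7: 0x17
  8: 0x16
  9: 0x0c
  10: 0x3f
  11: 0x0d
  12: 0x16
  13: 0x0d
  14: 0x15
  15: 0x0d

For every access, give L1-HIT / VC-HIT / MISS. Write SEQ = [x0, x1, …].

SEQ = [MISS, MISS, VC-HIT, VC-HIT, VC-HIT, L1-HIT, L1-HIT, L1-HIT, L1-HIT, VC-HIT, MISS, VC-HIT, VC-HIT, VC-HIT, VC-HIT, VC-HIT]

0: 0x17 (blk 5, set 1) → MISS  vc=[]
1: 0xe (blk 3, set 1) → MISS  vc=[5]
2: 0x17 (blk 5, set 1) → VC-HIT  vc=[3]
3: 0xc (blk 3, set 1) → VC-HIT  vc=[5]
4: 0x17 (blk 5, set 1) → VC-HIT  vc=[3]
5: 0x16 (blk 5, set 1) → L1-HIT  vc=[3]
6: 0x14 (blk 5, set 1) → L1-HIT  vc=[3]
7: 0x17 (blk 5, set 1) → L1-HIT  vc=[3]
8: 0x16 (blk 5, set 1) → L1-HIT  vc=[3]
9: 0xc (blk 3, set 1) → VC-HIT  vc=[5]
10: 0x3f (blk 15, set 1) → MISS  vc=[5, 3]
11: 0xd (blk 3, set 1) → VC-HIT  vc=[5, 15]
12: 0x16 (blk 5, set 1) → VC-HIT  vc=[3, 15]
13: 0xd (blk 3, set 1) → VC-HIT  vc=[5, 15]
14: 0x15 (blk 5, set 1) → VC-HIT  vc=[3, 15]
15: 0xd (blk 3, set 1) → VC-HIT  vc=[5, 15]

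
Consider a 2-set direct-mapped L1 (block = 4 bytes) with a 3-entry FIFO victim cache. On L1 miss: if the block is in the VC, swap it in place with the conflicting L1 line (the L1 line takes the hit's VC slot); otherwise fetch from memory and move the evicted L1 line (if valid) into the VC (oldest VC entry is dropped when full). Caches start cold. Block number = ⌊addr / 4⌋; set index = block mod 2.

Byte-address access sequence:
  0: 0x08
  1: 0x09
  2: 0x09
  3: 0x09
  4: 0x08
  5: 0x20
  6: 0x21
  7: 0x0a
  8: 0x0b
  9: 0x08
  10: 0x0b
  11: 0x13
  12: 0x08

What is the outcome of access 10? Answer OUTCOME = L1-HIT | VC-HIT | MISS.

0: 0x8 (blk 2, set 0) → MISS  vc=[]
1: 0x9 (blk 2, set 0) → L1-HIT  vc=[]
2: 0x9 (blk 2, set 0) → L1-HIT  vc=[]
3: 0x9 (blk 2, set 0) → L1-HIT  vc=[]
4: 0x8 (blk 2, set 0) → L1-HIT  vc=[]
5: 0x20 (blk 8, set 0) → MISS  vc=[2]
6: 0x21 (blk 8, set 0) → L1-HIT  vc=[2]
7: 0xa (blk 2, set 0) → VC-HIT  vc=[8]
8: 0xb (blk 2, set 0) → L1-HIT  vc=[8]
9: 0x8 (blk 2, set 0) → L1-HIT  vc=[8]
10: 0xb (blk 2, set 0) → L1-HIT  vc=[8]
11: 0x13 (blk 4, set 0) → MISS  vc=[8, 2]
12: 0x8 (blk 2, set 0) → VC-HIT  vc=[8, 4]

OUTCOME = L1-HIT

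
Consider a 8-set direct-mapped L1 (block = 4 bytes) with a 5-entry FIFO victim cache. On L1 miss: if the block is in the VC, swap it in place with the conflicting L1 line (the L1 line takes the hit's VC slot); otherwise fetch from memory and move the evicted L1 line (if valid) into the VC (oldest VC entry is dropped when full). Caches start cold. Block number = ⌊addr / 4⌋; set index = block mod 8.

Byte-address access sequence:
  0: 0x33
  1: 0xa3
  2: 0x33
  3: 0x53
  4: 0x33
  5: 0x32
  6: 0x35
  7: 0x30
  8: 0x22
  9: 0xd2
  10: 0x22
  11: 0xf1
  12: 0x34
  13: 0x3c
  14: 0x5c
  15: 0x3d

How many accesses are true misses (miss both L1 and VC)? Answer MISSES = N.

#0 0x33→b12/s4 MISS; vc=[]
#1 0xa3→b40/s0 MISS; vc=[]
#2 0x33→b12/s4 L1-HIT; vc=[]
#3 0x53→b20/s4 MISS; vc=[12]
#4 0x33→b12/s4 VC-HIT; vc=[20]
#5 0x32→b12/s4 L1-HIT; vc=[20]
#6 0x35→b13/s5 MISS; vc=[20]
#7 0x30→b12/s4 L1-HIT; vc=[20]
#8 0x22→b8/s0 MISS; vc=[20,40]
#9 0xd2→b52/s4 MISS; vc=[20,40,12]
#10 0x22→b8/s0 L1-HIT; vc=[20,40,12]
#11 0xf1→b60/s4 MISS; vc=[20,40,12,52]
#12 0x34→b13/s5 L1-HIT; vc=[20,40,12,52]
#13 0x3c→b15/s7 MISS; vc=[20,40,12,52]
#14 0x5c→b23/s7 MISS; vc=[20,40,12,52,15]
#15 0x3d→b15/s7 VC-HIT; vc=[20,40,12,52,23]

MISSES = 9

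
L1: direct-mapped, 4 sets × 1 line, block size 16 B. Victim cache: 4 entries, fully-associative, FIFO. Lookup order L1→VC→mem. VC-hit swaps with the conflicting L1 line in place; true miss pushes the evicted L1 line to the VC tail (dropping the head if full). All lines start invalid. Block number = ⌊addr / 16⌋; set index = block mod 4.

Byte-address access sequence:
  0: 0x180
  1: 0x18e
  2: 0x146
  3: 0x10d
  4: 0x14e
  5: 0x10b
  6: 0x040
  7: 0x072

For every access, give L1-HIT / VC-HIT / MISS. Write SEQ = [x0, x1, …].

0: 0x180 (blk 24, set 0) → MISS  vc=[]
1: 0x18e (blk 24, set 0) → L1-HIT  vc=[]
2: 0x146 (blk 20, set 0) → MISS  vc=[24]
3: 0x10d (blk 16, set 0) → MISS  vc=[24, 20]
4: 0x14e (blk 20, set 0) → VC-HIT  vc=[24, 16]
5: 0x10b (blk 16, set 0) → VC-HIT  vc=[24, 20]
6: 0x40 (blk 4, set 0) → MISS  vc=[24, 20, 16]
7: 0x72 (blk 7, set 3) → MISS  vc=[24, 20, 16]

SEQ = [MISS, L1-HIT, MISS, MISS, VC-HIT, VC-HIT, MISS, MISS]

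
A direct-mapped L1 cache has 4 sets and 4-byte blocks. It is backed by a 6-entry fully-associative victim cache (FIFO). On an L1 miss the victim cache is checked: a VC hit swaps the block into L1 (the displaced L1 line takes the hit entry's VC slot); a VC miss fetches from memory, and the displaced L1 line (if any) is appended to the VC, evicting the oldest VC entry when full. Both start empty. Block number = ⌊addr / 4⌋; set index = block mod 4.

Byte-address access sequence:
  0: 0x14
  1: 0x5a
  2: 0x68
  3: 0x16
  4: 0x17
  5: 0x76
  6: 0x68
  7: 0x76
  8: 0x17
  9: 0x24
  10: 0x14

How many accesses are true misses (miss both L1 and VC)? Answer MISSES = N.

0: 0x14 (blk 5, set 1) → MISS  vc=[]
1: 0x5a (blk 22, set 2) → MISS  vc=[]
2: 0x68 (blk 26, set 2) → MISS  vc=[22]
3: 0x16 (blk 5, set 1) → L1-HIT  vc=[22]
4: 0x17 (blk 5, set 1) → L1-HIT  vc=[22]
5: 0x76 (blk 29, set 1) → MISS  vc=[22, 5]
6: 0x68 (blk 26, set 2) → L1-HIT  vc=[22, 5]
7: 0x76 (blk 29, set 1) → L1-HIT  vc=[22, 5]
8: 0x17 (blk 5, set 1) → VC-HIT  vc=[22, 29]
9: 0x24 (blk 9, set 1) → MISS  vc=[22, 29, 5]
10: 0x14 (blk 5, set 1) → VC-HIT  vc=[22, 29, 9]

MISSES = 5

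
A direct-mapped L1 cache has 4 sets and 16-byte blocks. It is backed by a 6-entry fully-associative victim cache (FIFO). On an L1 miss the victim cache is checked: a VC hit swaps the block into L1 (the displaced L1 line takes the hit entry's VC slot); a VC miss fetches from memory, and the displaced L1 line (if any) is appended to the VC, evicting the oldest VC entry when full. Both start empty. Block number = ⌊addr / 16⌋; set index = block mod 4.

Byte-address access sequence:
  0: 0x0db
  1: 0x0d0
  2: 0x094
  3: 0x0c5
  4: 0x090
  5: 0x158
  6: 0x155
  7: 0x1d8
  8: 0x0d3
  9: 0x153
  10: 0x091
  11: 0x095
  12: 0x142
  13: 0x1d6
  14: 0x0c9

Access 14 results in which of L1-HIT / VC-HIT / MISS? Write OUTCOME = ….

0: 0xdb (blk 13, set 1) → MISS  vc=[]
1: 0xd0 (blk 13, set 1) → L1-HIT  vc=[]
2: 0x94 (blk 9, set 1) → MISS  vc=[13]
3: 0xc5 (blk 12, set 0) → MISS  vc=[13]
4: 0x90 (blk 9, set 1) → L1-HIT  vc=[13]
5: 0x158 (blk 21, set 1) → MISS  vc=[13, 9]
6: 0x155 (blk 21, set 1) → L1-HIT  vc=[13, 9]
7: 0x1d8 (blk 29, set 1) → MISS  vc=[13, 9, 21]
8: 0xd3 (blk 13, set 1) → VC-HIT  vc=[29, 9, 21]
9: 0x153 (blk 21, set 1) → VC-HIT  vc=[29, 9, 13]
10: 0x91 (blk 9, set 1) → VC-HIT  vc=[29, 21, 13]
11: 0x95 (blk 9, set 1) → L1-HIT  vc=[29, 21, 13]
12: 0x142 (blk 20, set 0) → MISS  vc=[29, 21, 13, 12]
13: 0x1d6 (blk 29, set 1) → VC-HIT  vc=[9, 21, 13, 12]
14: 0xc9 (blk 12, set 0) → VC-HIT  vc=[9, 21, 13, 20]

OUTCOME = VC-HIT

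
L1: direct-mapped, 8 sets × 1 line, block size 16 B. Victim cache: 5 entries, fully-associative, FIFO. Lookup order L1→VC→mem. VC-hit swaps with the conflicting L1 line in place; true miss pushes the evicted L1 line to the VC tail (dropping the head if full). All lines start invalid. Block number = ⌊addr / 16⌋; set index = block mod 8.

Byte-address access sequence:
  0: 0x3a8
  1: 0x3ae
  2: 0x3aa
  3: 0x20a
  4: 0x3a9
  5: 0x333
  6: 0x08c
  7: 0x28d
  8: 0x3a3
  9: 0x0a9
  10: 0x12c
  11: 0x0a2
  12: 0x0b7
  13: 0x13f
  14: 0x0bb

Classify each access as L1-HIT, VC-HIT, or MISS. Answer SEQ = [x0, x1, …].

  [0] addr=0x3a8 blk=58 s=2: MISS | VC []
  [1] addr=0x3ae blk=58 s=2: L1-HIT | VC []
  [2] addr=0x3aa blk=58 s=2: L1-HIT | VC []
  [3] addr=0x20a blk=32 s=0: MISS | VC []
  [4] addr=0x3a9 blk=58 s=2: L1-HIT | VC []
  [5] addr=0x333 blk=51 s=3: MISS | VC []
  [6] addr=0x8c blk=8 s=0: MISS | VC [32]
  [7] addr=0x28d blk=40 s=0: MISS | VC [32, 8]
  [8] addr=0x3a3 blk=58 s=2: L1-HIT | VC [32, 8]
  [9] addr=0xa9 blk=10 s=2: MISS | VC [32, 8, 58]
  [10] addr=0x12c blk=18 s=2: MISS | VC [32, 8, 58, 10]
  [11] addr=0xa2 blk=10 s=2: VC-HIT | VC [32, 8, 58, 18]
  [12] addr=0xb7 blk=11 s=3: MISS | VC [32, 8, 58, 18, 51]
  [13] addr=0x13f blk=19 s=3: MISS | VC [8, 58, 18, 51, 11]
  [14] addr=0xbb blk=11 s=3: VC-HIT | VC [8, 58, 18, 51, 19]

SEQ = [MISS, L1-HIT, L1-HIT, MISS, L1-HIT, MISS, MISS, MISS, L1-HIT, MISS, MISS, VC-HIT, MISS, MISS, VC-HIT]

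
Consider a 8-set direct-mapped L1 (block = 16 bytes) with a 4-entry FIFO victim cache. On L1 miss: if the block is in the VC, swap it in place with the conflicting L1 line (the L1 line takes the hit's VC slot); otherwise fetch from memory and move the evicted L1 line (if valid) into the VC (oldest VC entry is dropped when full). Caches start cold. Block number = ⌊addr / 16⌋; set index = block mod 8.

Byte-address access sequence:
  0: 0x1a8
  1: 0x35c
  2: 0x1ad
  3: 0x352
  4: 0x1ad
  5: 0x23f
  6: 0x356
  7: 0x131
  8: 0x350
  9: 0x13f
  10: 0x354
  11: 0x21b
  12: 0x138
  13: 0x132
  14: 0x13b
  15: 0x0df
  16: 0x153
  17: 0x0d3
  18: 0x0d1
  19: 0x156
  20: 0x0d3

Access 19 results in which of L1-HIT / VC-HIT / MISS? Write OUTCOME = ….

  [0] addr=0x1a8 blk=26 s=2: MISS | VC []
  [1] addr=0x35c blk=53 s=5: MISS | VC []
  [2] addr=0x1ad blk=26 s=2: L1-HIT | VC []
  [3] addr=0x352 blk=53 s=5: L1-HIT | VC []
  [4] addr=0x1ad blk=26 s=2: L1-HIT | VC []
  [5] addr=0x23f blk=35 s=3: MISS | VC []
  [6] addr=0x356 blk=53 s=5: L1-HIT | VC []
  [7] addr=0x131 blk=19 s=3: MISS | VC [35]
  [8] addr=0x350 blk=53 s=5: L1-HIT | VC [35]
  [9] addr=0x13f blk=19 s=3: L1-HIT | VC [35]
  [10] addr=0x354 blk=53 s=5: L1-HIT | VC [35]
  [11] addr=0x21b blk=33 s=1: MISS | VC [35]
  [12] addr=0x138 blk=19 s=3: L1-HIT | VC [35]
  [13] addr=0x132 blk=19 s=3: L1-HIT | VC [35]
  [14] addr=0x13b blk=19 s=3: L1-HIT | VC [35]
  [15] addr=0xdf blk=13 s=5: MISS | VC [35, 53]
  [16] addr=0x153 blk=21 s=5: MISS | VC [35, 53, 13]
  [17] addr=0xd3 blk=13 s=5: VC-HIT | VC [35, 53, 21]
  [18] addr=0xd1 blk=13 s=5: L1-HIT | VC [35, 53, 21]
  [19] addr=0x156 blk=21 s=5: VC-HIT | VC [35, 53, 13]
  [20] addr=0xd3 blk=13 s=5: VC-HIT | VC [35, 53, 21]

OUTCOME = VC-HIT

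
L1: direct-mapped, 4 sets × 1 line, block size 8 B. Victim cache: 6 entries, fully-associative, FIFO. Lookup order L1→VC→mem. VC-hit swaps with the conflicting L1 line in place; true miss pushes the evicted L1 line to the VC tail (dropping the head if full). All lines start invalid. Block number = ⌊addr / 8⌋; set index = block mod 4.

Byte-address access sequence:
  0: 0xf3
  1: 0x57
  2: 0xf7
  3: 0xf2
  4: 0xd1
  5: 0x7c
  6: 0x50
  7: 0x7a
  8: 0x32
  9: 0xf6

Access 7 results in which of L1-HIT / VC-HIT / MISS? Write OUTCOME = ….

OUTCOME = L1-HIT

0: 0xf3 (blk 30, set 2) → MISS  vc=[]
1: 0x57 (blk 10, set 2) → MISS  vc=[30]
2: 0xf7 (blk 30, set 2) → VC-HIT  vc=[10]
3: 0xf2 (blk 30, set 2) → L1-HIT  vc=[10]
4: 0xd1 (blk 26, set 2) → MISS  vc=[10, 30]
5: 0x7c (blk 15, set 3) → MISS  vc=[10, 30]
6: 0x50 (blk 10, set 2) → VC-HIT  vc=[26, 30]
7: 0x7a (blk 15, set 3) → L1-HIT  vc=[26, 30]
8: 0x32 (blk 6, set 2) → MISS  vc=[26, 30, 10]
9: 0xf6 (blk 30, set 2) → VC-HIT  vc=[26, 6, 10]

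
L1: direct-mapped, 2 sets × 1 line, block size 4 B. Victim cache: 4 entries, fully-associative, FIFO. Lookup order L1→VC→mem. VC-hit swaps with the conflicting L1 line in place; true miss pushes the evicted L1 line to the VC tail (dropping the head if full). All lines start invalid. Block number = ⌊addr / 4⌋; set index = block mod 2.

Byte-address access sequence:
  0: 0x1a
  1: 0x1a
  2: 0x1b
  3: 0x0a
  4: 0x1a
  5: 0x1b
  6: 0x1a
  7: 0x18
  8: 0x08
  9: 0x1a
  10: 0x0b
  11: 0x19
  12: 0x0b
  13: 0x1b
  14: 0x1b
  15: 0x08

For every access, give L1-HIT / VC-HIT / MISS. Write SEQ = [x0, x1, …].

SEQ = [MISS, L1-HIT, L1-HIT, MISS, VC-HIT, L1-HIT, L1-HIT, L1-HIT, VC-HIT, VC-HIT, VC-HIT, VC-HIT, VC-HIT, VC-HIT, L1-HIT, VC-HIT]

0: 0x1a (blk 6, set 0) → MISS  vc=[]
1: 0x1a (blk 6, set 0) → L1-HIT  vc=[]
2: 0x1b (blk 6, set 0) → L1-HIT  vc=[]
3: 0xa (blk 2, set 0) → MISS  vc=[6]
4: 0x1a (blk 6, set 0) → VC-HIT  vc=[2]
5: 0x1b (blk 6, set 0) → L1-HIT  vc=[2]
6: 0x1a (blk 6, set 0) → L1-HIT  vc=[2]
7: 0x18 (blk 6, set 0) → L1-HIT  vc=[2]
8: 0x8 (blk 2, set 0) → VC-HIT  vc=[6]
9: 0x1a (blk 6, set 0) → VC-HIT  vc=[2]
10: 0xb (blk 2, set 0) → VC-HIT  vc=[6]
11: 0x19 (blk 6, set 0) → VC-HIT  vc=[2]
12: 0xb (blk 2, set 0) → VC-HIT  vc=[6]
13: 0x1b (blk 6, set 0) → VC-HIT  vc=[2]
14: 0x1b (blk 6, set 0) → L1-HIT  vc=[2]
15: 0x8 (blk 2, set 0) → VC-HIT  vc=[6]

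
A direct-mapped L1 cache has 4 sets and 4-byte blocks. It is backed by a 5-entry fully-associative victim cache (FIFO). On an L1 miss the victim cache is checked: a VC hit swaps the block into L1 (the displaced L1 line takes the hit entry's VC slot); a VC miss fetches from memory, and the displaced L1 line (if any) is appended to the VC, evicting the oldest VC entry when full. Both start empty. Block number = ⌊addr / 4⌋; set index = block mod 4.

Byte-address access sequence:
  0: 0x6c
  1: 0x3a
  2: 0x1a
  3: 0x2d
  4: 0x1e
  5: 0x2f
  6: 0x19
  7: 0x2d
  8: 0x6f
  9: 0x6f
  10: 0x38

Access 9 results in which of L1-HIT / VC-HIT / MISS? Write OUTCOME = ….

OUTCOME = L1-HIT

  [0] addr=0x6c blk=27 s=3: MISS | VC []
  [1] addr=0x3a blk=14 s=2: MISS | VC []
  [2] addr=0x1a blk=6 s=2: MISS | VC [14]
  [3] addr=0x2d blk=11 s=3: MISS | VC [14, 27]
  [4] addr=0x1e blk=7 s=3: MISS | VC [14, 27, 11]
  [5] addr=0x2f blk=11 s=3: VC-HIT | VC [14, 27, 7]
  [6] addr=0x19 blk=6 s=2: L1-HIT | VC [14, 27, 7]
  [7] addr=0x2d blk=11 s=3: L1-HIT | VC [14, 27, 7]
  [8] addr=0x6f blk=27 s=3: VC-HIT | VC [14, 11, 7]
  [9] addr=0x6f blk=27 s=3: L1-HIT | VC [14, 11, 7]
  [10] addr=0x38 blk=14 s=2: VC-HIT | VC [6, 11, 7]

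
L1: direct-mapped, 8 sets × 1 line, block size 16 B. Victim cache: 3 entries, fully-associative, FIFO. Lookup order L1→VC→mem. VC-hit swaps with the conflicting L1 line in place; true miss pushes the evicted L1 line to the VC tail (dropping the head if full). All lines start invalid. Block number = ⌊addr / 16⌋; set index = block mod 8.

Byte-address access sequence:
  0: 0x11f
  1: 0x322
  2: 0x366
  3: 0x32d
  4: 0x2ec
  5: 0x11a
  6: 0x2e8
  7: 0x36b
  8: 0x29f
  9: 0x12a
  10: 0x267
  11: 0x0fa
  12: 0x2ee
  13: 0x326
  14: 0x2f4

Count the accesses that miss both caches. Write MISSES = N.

  [0] addr=0x11f blk=17 s=1: MISS | VC []
  [1] addr=0x322 blk=50 s=2: MISS | VC []
  [2] addr=0x366 blk=54 s=6: MISS | VC []
  [3] addr=0x32d blk=50 s=2: L1-HIT | VC []
  [4] addr=0x2ec blk=46 s=6: MISS | VC [54]
  [5] addr=0x11a blk=17 s=1: L1-HIT | VC [54]
  [6] addr=0x2e8 blk=46 s=6: L1-HIT | VC [54]
  [7] addr=0x36b blk=54 s=6: VC-HIT | VC [46]
  [8] addr=0x29f blk=41 s=1: MISS | VC [46, 17]
  [9] addr=0x12a blk=18 s=2: MISS | VC [46, 17, 50]
  [10] addr=0x267 blk=38 s=6: MISS | VC [17, 50, 54]
  [11] addr=0xfa blk=15 s=7: MISS | VC [17, 50, 54]
  [12] addr=0x2ee blk=46 s=6: MISS | VC [50, 54, 38]
  [13] addr=0x326 blk=50 s=2: VC-HIT | VC [18, 54, 38]
  [14] addr=0x2f4 blk=47 s=7: MISS | VC [54, 38, 15]

MISSES = 10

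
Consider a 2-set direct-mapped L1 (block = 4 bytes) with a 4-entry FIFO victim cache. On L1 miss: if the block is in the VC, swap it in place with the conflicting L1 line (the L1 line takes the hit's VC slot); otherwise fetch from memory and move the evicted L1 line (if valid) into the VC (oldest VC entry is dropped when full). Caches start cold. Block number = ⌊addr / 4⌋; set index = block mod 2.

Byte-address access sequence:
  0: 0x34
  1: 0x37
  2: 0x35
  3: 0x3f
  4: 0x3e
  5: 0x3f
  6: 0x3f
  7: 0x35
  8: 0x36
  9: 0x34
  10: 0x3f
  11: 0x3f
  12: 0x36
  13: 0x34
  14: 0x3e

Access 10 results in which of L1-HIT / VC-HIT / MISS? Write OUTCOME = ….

OUTCOME = VC-HIT

#0 0x34→b13/s1 MISS; vc=[]
#1 0x37→b13/s1 L1-HIT; vc=[]
#2 0x35→b13/s1 L1-HIT; vc=[]
#3 0x3f→b15/s1 MISS; vc=[13]
#4 0x3e→b15/s1 L1-HIT; vc=[13]
#5 0x3f→b15/s1 L1-HIT; vc=[13]
#6 0x3f→b15/s1 L1-HIT; vc=[13]
#7 0x35→b13/s1 VC-HIT; vc=[15]
#8 0x36→b13/s1 L1-HIT; vc=[15]
#9 0x34→b13/s1 L1-HIT; vc=[15]
#10 0x3f→b15/s1 VC-HIT; vc=[13]
#11 0x3f→b15/s1 L1-HIT; vc=[13]
#12 0x36→b13/s1 VC-HIT; vc=[15]
#13 0x34→b13/s1 L1-HIT; vc=[15]
#14 0x3e→b15/s1 VC-HIT; vc=[13]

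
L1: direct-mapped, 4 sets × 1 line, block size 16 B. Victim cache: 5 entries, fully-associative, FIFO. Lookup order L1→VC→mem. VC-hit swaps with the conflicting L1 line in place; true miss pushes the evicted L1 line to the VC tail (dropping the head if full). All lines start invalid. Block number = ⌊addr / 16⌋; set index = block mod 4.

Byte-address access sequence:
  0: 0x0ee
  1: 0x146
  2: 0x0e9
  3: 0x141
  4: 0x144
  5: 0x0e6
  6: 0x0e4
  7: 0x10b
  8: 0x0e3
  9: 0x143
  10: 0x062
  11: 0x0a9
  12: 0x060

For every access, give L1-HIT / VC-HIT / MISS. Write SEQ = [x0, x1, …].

  [0] addr=0xee blk=14 s=2: MISS | VC []
  [1] addr=0x146 blk=20 s=0: MISS | VC []
  [2] addr=0xe9 blk=14 s=2: L1-HIT | VC []
  [3] addr=0x141 blk=20 s=0: L1-HIT | VC []
  [4] addr=0x144 blk=20 s=0: L1-HIT | VC []
  [5] addr=0xe6 blk=14 s=2: L1-HIT | VC []
  [6] addr=0xe4 blk=14 s=2: L1-HIT | VC []
  [7] addr=0x10b blk=16 s=0: MISS | VC [20]
  [8] addr=0xe3 blk=14 s=2: L1-HIT | VC [20]
  [9] addr=0x143 blk=20 s=0: VC-HIT | VC [16]
  [10] addr=0x62 blk=6 s=2: MISS | VC [16, 14]
  [11] addr=0xa9 blk=10 s=2: MISS | VC [16, 14, 6]
  [12] addr=0x60 blk=6 s=2: VC-HIT | VC [16, 14, 10]

SEQ = [MISS, MISS, L1-HIT, L1-HIT, L1-HIT, L1-HIT, L1-HIT, MISS, L1-HIT, VC-HIT, MISS, MISS, VC-HIT]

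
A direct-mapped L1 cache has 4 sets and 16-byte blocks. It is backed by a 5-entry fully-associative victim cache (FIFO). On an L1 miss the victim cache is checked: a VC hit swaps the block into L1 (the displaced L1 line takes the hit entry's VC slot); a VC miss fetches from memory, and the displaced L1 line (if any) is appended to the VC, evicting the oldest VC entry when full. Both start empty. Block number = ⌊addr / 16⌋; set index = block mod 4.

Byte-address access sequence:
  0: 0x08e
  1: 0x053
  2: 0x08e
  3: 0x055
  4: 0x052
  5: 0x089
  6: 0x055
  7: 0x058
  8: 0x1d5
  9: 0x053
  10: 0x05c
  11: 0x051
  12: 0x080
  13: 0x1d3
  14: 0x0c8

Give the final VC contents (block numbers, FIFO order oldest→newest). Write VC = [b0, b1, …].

0: 0x8e (blk 8, set 0) → MISS  vc=[]
1: 0x53 (blk 5, set 1) → MISS  vc=[]
2: 0x8e (blk 8, set 0) → L1-HIT  vc=[]
3: 0x55 (blk 5, set 1) → L1-HIT  vc=[]
4: 0x52 (blk 5, set 1) → L1-HIT  vc=[]
5: 0x89 (blk 8, set 0) → L1-HIT  vc=[]
6: 0x55 (blk 5, set 1) → L1-HIT  vc=[]
7: 0x58 (blk 5, set 1) → L1-HIT  vc=[]
8: 0x1d5 (blk 29, set 1) → MISS  vc=[5]
9: 0x53 (blk 5, set 1) → VC-HIT  vc=[29]
10: 0x5c (blk 5, set 1) → L1-HIT  vc=[29]
11: 0x51 (blk 5, set 1) → L1-HIT  vc=[29]
12: 0x80 (blk 8, set 0) → L1-HIT  vc=[29]
13: 0x1d3 (blk 29, set 1) → VC-HIT  vc=[5]
14: 0xc8 (blk 12, set 0) → MISS  vc=[5, 8]

VC = [5, 8]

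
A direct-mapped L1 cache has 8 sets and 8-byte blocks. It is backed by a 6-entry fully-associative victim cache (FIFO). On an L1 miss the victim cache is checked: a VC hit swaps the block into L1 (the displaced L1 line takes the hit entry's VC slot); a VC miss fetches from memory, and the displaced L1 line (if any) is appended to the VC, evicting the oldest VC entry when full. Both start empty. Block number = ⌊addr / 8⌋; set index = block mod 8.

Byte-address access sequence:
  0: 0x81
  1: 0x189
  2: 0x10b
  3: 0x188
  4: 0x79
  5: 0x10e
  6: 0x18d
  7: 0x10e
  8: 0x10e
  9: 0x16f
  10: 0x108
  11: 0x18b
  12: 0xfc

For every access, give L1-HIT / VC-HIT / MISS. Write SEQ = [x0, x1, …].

SEQ = [MISS, MISS, MISS, VC-HIT, MISS, VC-HIT, VC-HIT, VC-HIT, L1-HIT, MISS, L1-HIT, VC-HIT, MISS]

  [0] addr=0x81 blk=16 s=0: MISS | VC []
  [1] addr=0x189 blk=49 s=1: MISS | VC []
  [2] addr=0x10b blk=33 s=1: MISS | VC [49]
  [3] addr=0x188 blk=49 s=1: VC-HIT | VC [33]
  [4] addr=0x79 blk=15 s=7: MISS | VC [33]
  [5] addr=0x10e blk=33 s=1: VC-HIT | VC [49]
  [6] addr=0x18d blk=49 s=1: VC-HIT | VC [33]
  [7] addr=0x10e blk=33 s=1: VC-HIT | VC [49]
  [8] addr=0x10e blk=33 s=1: L1-HIT | VC [49]
  [9] addr=0x16f blk=45 s=5: MISS | VC [49]
  [10] addr=0x108 blk=33 s=1: L1-HIT | VC [49]
  [11] addr=0x18b blk=49 s=1: VC-HIT | VC [33]
  [12] addr=0xfc blk=31 s=7: MISS | VC [33, 15]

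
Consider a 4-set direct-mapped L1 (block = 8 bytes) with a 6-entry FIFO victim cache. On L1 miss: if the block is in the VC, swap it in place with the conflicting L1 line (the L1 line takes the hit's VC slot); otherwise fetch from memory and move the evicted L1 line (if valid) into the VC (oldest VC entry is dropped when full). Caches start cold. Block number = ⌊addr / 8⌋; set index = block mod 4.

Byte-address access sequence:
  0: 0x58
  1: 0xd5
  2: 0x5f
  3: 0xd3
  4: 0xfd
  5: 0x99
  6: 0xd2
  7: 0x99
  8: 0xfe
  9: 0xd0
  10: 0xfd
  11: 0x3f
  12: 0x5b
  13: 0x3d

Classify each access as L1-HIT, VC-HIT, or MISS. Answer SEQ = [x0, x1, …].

SEQ = [MISS, MISS, L1-HIT, L1-HIT, MISS, MISS, L1-HIT, L1-HIT, VC-HIT, L1-HIT, L1-HIT, MISS, VC-HIT, VC-HIT]

0: 0x58 (blk 11, set 3) → MISS  vc=[]
1: 0xd5 (blk 26, set 2) → MISS  vc=[]
2: 0x5f (blk 11, set 3) → L1-HIT  vc=[]
3: 0xd3 (blk 26, set 2) → L1-HIT  vc=[]
4: 0xfd (blk 31, set 3) → MISS  vc=[11]
5: 0x99 (blk 19, set 3) → MISS  vc=[11, 31]
6: 0xd2 (blk 26, set 2) → L1-HIT  vc=[11, 31]
7: 0x99 (blk 19, set 3) → L1-HIT  vc=[11, 31]
8: 0xfe (blk 31, set 3) → VC-HIT  vc=[11, 19]
9: 0xd0 (blk 26, set 2) → L1-HIT  vc=[11, 19]
10: 0xfd (blk 31, set 3) → L1-HIT  vc=[11, 19]
11: 0x3f (blk 7, set 3) → MISS  vc=[11, 19, 31]
12: 0x5b (blk 11, set 3) → VC-HIT  vc=[7, 19, 31]
13: 0x3d (blk 7, set 3) → VC-HIT  vc=[11, 19, 31]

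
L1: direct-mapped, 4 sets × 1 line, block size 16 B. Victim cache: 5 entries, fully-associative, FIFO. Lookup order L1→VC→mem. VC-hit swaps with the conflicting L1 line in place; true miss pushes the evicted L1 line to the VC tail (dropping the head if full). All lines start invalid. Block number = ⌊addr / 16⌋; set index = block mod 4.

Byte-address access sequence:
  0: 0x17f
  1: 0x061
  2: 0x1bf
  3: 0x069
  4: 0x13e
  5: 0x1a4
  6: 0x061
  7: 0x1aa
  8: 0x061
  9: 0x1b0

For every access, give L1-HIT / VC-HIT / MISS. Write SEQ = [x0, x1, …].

0: 0x17f (blk 23, set 3) → MISS  vc=[]
1: 0x61 (blk 6, set 2) → MISS  vc=[]
2: 0x1bf (blk 27, set 3) → MISS  vc=[23]
3: 0x69 (blk 6, set 2) → L1-HIT  vc=[23]
4: 0x13e (blk 19, set 3) → MISS  vc=[23, 27]
5: 0x1a4 (blk 26, set 2) → MISS  vc=[23, 27, 6]
6: 0x61 (blk 6, set 2) → VC-HIT  vc=[23, 27, 26]
7: 0x1aa (blk 26, set 2) → VC-HIT  vc=[23, 27, 6]
8: 0x61 (blk 6, set 2) → VC-HIT  vc=[23, 27, 26]
9: 0x1b0 (blk 27, set 3) → VC-HIT  vc=[23, 19, 26]

SEQ = [MISS, MISS, MISS, L1-HIT, MISS, MISS, VC-HIT, VC-HIT, VC-HIT, VC-HIT]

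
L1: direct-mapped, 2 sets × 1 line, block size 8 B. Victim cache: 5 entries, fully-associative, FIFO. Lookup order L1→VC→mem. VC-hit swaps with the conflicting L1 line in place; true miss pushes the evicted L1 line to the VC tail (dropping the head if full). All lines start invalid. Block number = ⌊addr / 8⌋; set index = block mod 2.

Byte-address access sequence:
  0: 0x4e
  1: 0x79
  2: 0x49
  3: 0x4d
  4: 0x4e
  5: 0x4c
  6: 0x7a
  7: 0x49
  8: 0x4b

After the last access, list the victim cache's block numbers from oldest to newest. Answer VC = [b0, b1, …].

VC = [15]

#0 0x4e→b9/s1 MISS; vc=[]
#1 0x79→b15/s1 MISS; vc=[9]
#2 0x49→b9/s1 VC-HIT; vc=[15]
#3 0x4d→b9/s1 L1-HIT; vc=[15]
#4 0x4e→b9/s1 L1-HIT; vc=[15]
#5 0x4c→b9/s1 L1-HIT; vc=[15]
#6 0x7a→b15/s1 VC-HIT; vc=[9]
#7 0x49→b9/s1 VC-HIT; vc=[15]
#8 0x4b→b9/s1 L1-HIT; vc=[15]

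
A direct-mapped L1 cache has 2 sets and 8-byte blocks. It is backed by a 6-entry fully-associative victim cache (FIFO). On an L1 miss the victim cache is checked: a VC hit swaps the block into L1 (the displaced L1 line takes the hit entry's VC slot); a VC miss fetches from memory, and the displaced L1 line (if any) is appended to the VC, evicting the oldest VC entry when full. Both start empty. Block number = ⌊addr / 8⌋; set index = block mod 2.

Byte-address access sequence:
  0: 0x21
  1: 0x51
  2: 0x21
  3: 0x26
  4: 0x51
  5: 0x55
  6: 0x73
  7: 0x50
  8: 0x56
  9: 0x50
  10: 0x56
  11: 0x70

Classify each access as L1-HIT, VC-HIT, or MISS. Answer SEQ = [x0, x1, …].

  [0] addr=0x21 blk=4 s=0: MISS | VC []
  [1] addr=0x51 blk=10 s=0: MISS | VC [4]
  [2] addr=0x21 blk=4 s=0: VC-HIT | VC [10]
  [3] addr=0x26 blk=4 s=0: L1-HIT | VC [10]
  [4] addr=0x51 blk=10 s=0: VC-HIT | VC [4]
  [5] addr=0x55 blk=10 s=0: L1-HIT | VC [4]
  [6] addr=0x73 blk=14 s=0: MISS | VC [4, 10]
  [7] addr=0x50 blk=10 s=0: VC-HIT | VC [4, 14]
  [8] addr=0x56 blk=10 s=0: L1-HIT | VC [4, 14]
  [9] addr=0x50 blk=10 s=0: L1-HIT | VC [4, 14]
  [10] addr=0x56 blk=10 s=0: L1-HIT | VC [4, 14]
  [11] addr=0x70 blk=14 s=0: VC-HIT | VC [4, 10]

SEQ = [MISS, MISS, VC-HIT, L1-HIT, VC-HIT, L1-HIT, MISS, VC-HIT, L1-HIT, L1-HIT, L1-HIT, VC-HIT]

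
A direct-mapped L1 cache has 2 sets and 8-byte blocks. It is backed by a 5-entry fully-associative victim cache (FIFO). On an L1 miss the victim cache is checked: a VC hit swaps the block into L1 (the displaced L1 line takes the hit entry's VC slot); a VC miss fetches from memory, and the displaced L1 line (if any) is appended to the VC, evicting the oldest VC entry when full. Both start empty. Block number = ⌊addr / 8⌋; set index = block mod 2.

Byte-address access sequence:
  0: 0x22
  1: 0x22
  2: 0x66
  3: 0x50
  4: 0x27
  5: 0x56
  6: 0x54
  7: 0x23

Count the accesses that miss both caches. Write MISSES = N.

#0 0x22→b4/s0 MISS; vc=[]
#1 0x22→b4/s0 L1-HIT; vc=[]
#2 0x66→b12/s0 MISS; vc=[4]
#3 0x50→b10/s0 MISS; vc=[4,12]
#4 0x27→b4/s0 VC-HIT; vc=[10,12]
#5 0x56→b10/s0 VC-HIT; vc=[4,12]
#6 0x54→b10/s0 L1-HIT; vc=[4,12]
#7 0x23→b4/s0 VC-HIT; vc=[10,12]

MISSES = 3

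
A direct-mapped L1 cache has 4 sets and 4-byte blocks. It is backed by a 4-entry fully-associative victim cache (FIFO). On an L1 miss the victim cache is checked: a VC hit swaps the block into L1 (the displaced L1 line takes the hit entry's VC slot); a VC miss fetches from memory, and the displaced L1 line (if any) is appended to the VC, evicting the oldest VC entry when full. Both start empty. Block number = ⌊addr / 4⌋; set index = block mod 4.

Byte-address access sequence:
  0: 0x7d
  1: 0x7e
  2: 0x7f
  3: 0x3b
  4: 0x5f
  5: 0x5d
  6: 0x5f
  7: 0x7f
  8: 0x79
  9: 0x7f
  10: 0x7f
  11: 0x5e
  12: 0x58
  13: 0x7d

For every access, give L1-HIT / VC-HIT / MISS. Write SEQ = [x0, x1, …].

SEQ = [MISS, L1-HIT, L1-HIT, MISS, MISS, L1-HIT, L1-HIT, VC-HIT, MISS, L1-HIT, L1-HIT, VC-HIT, MISS, VC-HIT]

  [0] addr=0x7d blk=31 s=3: MISS | VC []
  [1] addr=0x7e blk=31 s=3: L1-HIT | VC []
  [2] addr=0x7f blk=31 s=3: L1-HIT | VC []
  [3] addr=0x3b blk=14 s=2: MISS | VC []
  [4] addr=0x5f blk=23 s=3: MISS | VC [31]
  [5] addr=0x5d blk=23 s=3: L1-HIT | VC [31]
  [6] addr=0x5f blk=23 s=3: L1-HIT | VC [31]
  [7] addr=0x7f blk=31 s=3: VC-HIT | VC [23]
  [8] addr=0x79 blk=30 s=2: MISS | VC [23, 14]
  [9] addr=0x7f blk=31 s=3: L1-HIT | VC [23, 14]
  [10] addr=0x7f blk=31 s=3: L1-HIT | VC [23, 14]
  [11] addr=0x5e blk=23 s=3: VC-HIT | VC [31, 14]
  [12] addr=0x58 blk=22 s=2: MISS | VC [31, 14, 30]
  [13] addr=0x7d blk=31 s=3: VC-HIT | VC [23, 14, 30]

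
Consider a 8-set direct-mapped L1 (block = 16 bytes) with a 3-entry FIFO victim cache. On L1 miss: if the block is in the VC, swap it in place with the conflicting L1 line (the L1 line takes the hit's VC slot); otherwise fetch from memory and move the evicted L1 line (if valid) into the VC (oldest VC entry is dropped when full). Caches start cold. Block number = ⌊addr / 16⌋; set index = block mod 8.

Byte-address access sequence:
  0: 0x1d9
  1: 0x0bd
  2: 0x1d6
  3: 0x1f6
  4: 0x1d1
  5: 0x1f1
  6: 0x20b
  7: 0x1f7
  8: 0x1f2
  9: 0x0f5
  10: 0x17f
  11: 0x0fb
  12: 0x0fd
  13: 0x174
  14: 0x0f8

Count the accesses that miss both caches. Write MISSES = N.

MISSES = 6

0: 0x1d9 (blk 29, set 5) → MISS  vc=[]
1: 0xbd (blk 11, set 3) → MISS  vc=[]
2: 0x1d6 (blk 29, set 5) → L1-HIT  vc=[]
3: 0x1f6 (blk 31, set 7) → MISS  vc=[]
4: 0x1d1 (blk 29, set 5) → L1-HIT  vc=[]
5: 0x1f1 (blk 31, set 7) → L1-HIT  vc=[]
6: 0x20b (blk 32, set 0) → MISS  vc=[]
7: 0x1f7 (blk 31, set 7) → L1-HIT  vc=[]
8: 0x1f2 (blk 31, set 7) → L1-HIT  vc=[]
9: 0xf5 (blk 15, set 7) → MISS  vc=[31]
10: 0x17f (blk 23, set 7) → MISS  vc=[31, 15]
11: 0xfb (blk 15, set 7) → VC-HIT  vc=[31, 23]
12: 0xfd (blk 15, set 7) → L1-HIT  vc=[31, 23]
13: 0x174 (blk 23, set 7) → VC-HIT  vc=[31, 15]
14: 0xf8 (blk 15, set 7) → VC-HIT  vc=[31, 23]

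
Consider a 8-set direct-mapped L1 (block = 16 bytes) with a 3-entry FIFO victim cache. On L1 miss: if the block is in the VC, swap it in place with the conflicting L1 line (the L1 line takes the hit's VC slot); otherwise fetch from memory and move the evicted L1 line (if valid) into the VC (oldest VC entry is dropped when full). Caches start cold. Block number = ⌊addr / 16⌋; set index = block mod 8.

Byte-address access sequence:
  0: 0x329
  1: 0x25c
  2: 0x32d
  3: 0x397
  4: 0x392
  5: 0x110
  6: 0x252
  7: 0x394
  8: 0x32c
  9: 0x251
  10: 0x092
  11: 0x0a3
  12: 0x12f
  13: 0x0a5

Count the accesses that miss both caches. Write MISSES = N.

MISSES = 7

0: 0x329 (blk 50, set 2) → MISS  vc=[]
1: 0x25c (blk 37, set 5) → MISS  vc=[]
2: 0x32d (blk 50, set 2) → L1-HIT  vc=[]
3: 0x397 (blk 57, set 1) → MISS  vc=[]
4: 0x392 (blk 57, set 1) → L1-HIT  vc=[]
5: 0x110 (blk 17, set 1) → MISS  vc=[57]
6: 0x252 (blk 37, set 5) → L1-HIT  vc=[57]
7: 0x394 (blk 57, set 1) → VC-HIT  vc=[17]
8: 0x32c (blk 50, set 2) → L1-HIT  vc=[17]
9: 0x251 (blk 37, set 5) → L1-HIT  vc=[17]
10: 0x92 (blk 9, set 1) → MISS  vc=[17, 57]
11: 0xa3 (blk 10, set 2) → MISS  vc=[17, 57, 50]
12: 0x12f (blk 18, set 2) → MISS  vc=[57, 50, 10]
13: 0xa5 (blk 10, set 2) → VC-HIT  vc=[57, 50, 18]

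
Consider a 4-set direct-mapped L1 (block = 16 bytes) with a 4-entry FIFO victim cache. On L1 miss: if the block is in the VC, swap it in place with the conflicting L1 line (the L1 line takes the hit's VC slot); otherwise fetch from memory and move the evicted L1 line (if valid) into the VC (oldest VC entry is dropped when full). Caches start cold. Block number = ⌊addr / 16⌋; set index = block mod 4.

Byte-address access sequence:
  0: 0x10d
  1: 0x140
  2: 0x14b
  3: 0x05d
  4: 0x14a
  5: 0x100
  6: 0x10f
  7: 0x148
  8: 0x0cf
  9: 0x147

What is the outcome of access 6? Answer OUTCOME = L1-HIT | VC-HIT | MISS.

0: 0x10d (blk 16, set 0) → MISS  vc=[]
1: 0x140 (blk 20, set 0) → MISS  vc=[16]
2: 0x14b (blk 20, set 0) → L1-HIT  vc=[16]
3: 0x5d (blk 5, set 1) → MISS  vc=[16]
4: 0x14a (blk 20, set 0) → L1-HIT  vc=[16]
5: 0x100 (blk 16, set 0) → VC-HIT  vc=[20]
6: 0x10f (blk 16, set 0) → L1-HIT  vc=[20]
7: 0x148 (blk 20, set 0) → VC-HIT  vc=[16]
8: 0xcf (blk 12, set 0) → MISS  vc=[16, 20]
9: 0x147 (blk 20, set 0) → VC-HIT  vc=[16, 12]

OUTCOME = L1-HIT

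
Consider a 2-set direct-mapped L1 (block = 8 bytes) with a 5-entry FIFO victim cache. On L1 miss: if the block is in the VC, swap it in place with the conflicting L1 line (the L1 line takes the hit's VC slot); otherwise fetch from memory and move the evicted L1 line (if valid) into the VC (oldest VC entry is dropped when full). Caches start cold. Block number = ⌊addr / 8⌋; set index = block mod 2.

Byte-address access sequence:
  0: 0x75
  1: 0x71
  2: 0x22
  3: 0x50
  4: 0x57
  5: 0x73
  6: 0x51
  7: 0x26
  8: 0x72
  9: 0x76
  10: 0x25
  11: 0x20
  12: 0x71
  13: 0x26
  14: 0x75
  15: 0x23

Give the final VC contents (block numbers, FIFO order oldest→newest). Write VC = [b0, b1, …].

VC = [14, 10]

0: 0x75 (blk 14, set 0) → MISS  vc=[]
1: 0x71 (blk 14, set 0) → L1-HIT  vc=[]
2: 0x22 (blk 4, set 0) → MISS  vc=[14]
3: 0x50 (blk 10, set 0) → MISS  vc=[14, 4]
4: 0x57 (blk 10, set 0) → L1-HIT  vc=[14, 4]
5: 0x73 (blk 14, set 0) → VC-HIT  vc=[10, 4]
6: 0x51 (blk 10, set 0) → VC-HIT  vc=[14, 4]
7: 0x26 (blk 4, set 0) → VC-HIT  vc=[14, 10]
8: 0x72 (blk 14, set 0) → VC-HIT  vc=[4, 10]
9: 0x76 (blk 14, set 0) → L1-HIT  vc=[4, 10]
10: 0x25 (blk 4, set 0) → VC-HIT  vc=[14, 10]
11: 0x20 (blk 4, set 0) → L1-HIT  vc=[14, 10]
12: 0x71 (blk 14, set 0) → VC-HIT  vc=[4, 10]
13: 0x26 (blk 4, set 0) → VC-HIT  vc=[14, 10]
14: 0x75 (blk 14, set 0) → VC-HIT  vc=[4, 10]
15: 0x23 (blk 4, set 0) → VC-HIT  vc=[14, 10]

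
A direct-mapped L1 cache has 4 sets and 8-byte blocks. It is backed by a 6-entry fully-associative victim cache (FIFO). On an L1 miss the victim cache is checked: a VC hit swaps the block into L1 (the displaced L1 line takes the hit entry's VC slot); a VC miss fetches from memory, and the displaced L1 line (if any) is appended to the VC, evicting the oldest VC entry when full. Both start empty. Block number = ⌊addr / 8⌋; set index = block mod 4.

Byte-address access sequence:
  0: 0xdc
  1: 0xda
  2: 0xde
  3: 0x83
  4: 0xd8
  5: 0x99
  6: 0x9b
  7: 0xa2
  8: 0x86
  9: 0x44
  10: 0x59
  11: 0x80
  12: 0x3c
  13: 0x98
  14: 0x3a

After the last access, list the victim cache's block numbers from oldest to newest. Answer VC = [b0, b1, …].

VC = [27, 20, 8, 19, 11]

#0 0xdc→b27/s3 MISS; vc=[]
#1 0xda→b27/s3 L1-HIT; vc=[]
#2 0xde→b27/s3 L1-HIT; vc=[]
#3 0x83→b16/s0 MISS; vc=[]
#4 0xd8→b27/s3 L1-HIT; vc=[]
#5 0x99→b19/s3 MISS; vc=[27]
#6 0x9b→b19/s3 L1-HIT; vc=[27]
#7 0xa2→b20/s0 MISS; vc=[27,16]
#8 0x86→b16/s0 VC-HIT; vc=[27,20]
#9 0x44→b8/s0 MISS; vc=[27,20,16]
#10 0x59→b11/s3 MISS; vc=[27,20,16,19]
#11 0x80→b16/s0 VC-HIT; vc=[27,20,8,19]
#12 0x3c→b7/s3 MISS; vc=[27,20,8,19,11]
#13 0x98→b19/s3 VC-HIT; vc=[27,20,8,7,11]
#14 0x3a→b7/s3 VC-HIT; vc=[27,20,8,19,11]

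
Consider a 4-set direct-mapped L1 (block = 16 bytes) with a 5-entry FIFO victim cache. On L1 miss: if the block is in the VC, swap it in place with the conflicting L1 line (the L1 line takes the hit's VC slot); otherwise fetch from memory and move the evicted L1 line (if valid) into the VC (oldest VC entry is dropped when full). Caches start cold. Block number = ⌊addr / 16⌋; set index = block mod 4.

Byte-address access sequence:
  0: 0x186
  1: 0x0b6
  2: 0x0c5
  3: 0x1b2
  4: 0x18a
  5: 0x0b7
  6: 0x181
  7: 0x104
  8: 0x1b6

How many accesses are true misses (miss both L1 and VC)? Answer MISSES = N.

0: 0x186 (blk 24, set 0) → MISS  vc=[]
1: 0xb6 (blk 11, set 3) → MISS  vc=[]
2: 0xc5 (blk 12, set 0) → MISS  vc=[24]
3: 0x1b2 (blk 27, set 3) → MISS  vc=[24, 11]
4: 0x18a (blk 24, set 0) → VC-HIT  vc=[12, 11]
5: 0xb7 (blk 11, set 3) → VC-HIT  vc=[12, 27]
6: 0x181 (blk 24, set 0) → L1-HIT  vc=[12, 27]
7: 0x104 (blk 16, set 0) → MISS  vc=[12, 27, 24]
8: 0x1b6 (blk 27, set 3) → VC-HIT  vc=[12, 11, 24]

MISSES = 5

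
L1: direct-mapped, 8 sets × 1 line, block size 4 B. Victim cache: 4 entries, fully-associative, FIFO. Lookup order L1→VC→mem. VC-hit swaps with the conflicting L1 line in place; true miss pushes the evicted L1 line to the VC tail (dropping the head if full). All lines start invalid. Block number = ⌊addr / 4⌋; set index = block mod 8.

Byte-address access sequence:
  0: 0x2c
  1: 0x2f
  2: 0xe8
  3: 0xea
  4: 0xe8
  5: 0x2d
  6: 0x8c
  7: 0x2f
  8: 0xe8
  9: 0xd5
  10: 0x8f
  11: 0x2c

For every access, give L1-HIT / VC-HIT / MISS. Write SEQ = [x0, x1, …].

#0 0x2c→b11/s3 MISS; vc=[]
#1 0x2f→b11/s3 L1-HIT; vc=[]
#2 0xe8→b58/s2 MISS; vc=[]
#3 0xea→b58/s2 L1-HIT; vc=[]
#4 0xe8→b58/s2 L1-HIT; vc=[]
#5 0x2d→b11/s3 L1-HIT; vc=[]
#6 0x8c→b35/s3 MISS; vc=[11]
#7 0x2f→b11/s3 VC-HIT; vc=[35]
#8 0xe8→b58/s2 L1-HIT; vc=[35]
#9 0xd5→b53/s5 MISS; vc=[35]
#10 0x8f→b35/s3 VC-HIT; vc=[11]
#11 0x2c→b11/s3 VC-HIT; vc=[35]

SEQ = [MISS, L1-HIT, MISS, L1-HIT, L1-HIT, L1-HIT, MISS, VC-HIT, L1-HIT, MISS, VC-HIT, VC-HIT]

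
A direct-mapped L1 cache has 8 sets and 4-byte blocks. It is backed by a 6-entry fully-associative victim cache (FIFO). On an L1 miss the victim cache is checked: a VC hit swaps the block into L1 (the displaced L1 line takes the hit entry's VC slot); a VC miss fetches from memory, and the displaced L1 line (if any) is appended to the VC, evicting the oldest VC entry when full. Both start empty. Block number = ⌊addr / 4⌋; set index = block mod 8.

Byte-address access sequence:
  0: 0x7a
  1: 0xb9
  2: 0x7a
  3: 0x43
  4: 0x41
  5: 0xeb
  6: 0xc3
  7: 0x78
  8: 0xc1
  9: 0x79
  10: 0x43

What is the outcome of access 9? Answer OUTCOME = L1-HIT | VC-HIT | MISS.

0: 0x7a (blk 30, set 6) → MISS  vc=[]
1: 0xb9 (blk 46, set 6) → MISS  vc=[30]
2: 0x7a (blk 30, set 6) → VC-HIT  vc=[46]
3: 0x43 (blk 16, set 0) → MISS  vc=[46]
4: 0x41 (blk 16, set 0) → L1-HIT  vc=[46]
5: 0xeb (blk 58, set 2) → MISS  vc=[46]
6: 0xc3 (blk 48, set 0) → MISS  vc=[46, 16]
7: 0x78 (blk 30, set 6) → L1-HIT  vc=[46, 16]
8: 0xc1 (blk 48, set 0) → L1-HIT  vc=[46, 16]
9: 0x79 (blk 30, set 6) → L1-HIT  vc=[46, 16]
10: 0x43 (blk 16, set 0) → VC-HIT  vc=[46, 48]

OUTCOME = L1-HIT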